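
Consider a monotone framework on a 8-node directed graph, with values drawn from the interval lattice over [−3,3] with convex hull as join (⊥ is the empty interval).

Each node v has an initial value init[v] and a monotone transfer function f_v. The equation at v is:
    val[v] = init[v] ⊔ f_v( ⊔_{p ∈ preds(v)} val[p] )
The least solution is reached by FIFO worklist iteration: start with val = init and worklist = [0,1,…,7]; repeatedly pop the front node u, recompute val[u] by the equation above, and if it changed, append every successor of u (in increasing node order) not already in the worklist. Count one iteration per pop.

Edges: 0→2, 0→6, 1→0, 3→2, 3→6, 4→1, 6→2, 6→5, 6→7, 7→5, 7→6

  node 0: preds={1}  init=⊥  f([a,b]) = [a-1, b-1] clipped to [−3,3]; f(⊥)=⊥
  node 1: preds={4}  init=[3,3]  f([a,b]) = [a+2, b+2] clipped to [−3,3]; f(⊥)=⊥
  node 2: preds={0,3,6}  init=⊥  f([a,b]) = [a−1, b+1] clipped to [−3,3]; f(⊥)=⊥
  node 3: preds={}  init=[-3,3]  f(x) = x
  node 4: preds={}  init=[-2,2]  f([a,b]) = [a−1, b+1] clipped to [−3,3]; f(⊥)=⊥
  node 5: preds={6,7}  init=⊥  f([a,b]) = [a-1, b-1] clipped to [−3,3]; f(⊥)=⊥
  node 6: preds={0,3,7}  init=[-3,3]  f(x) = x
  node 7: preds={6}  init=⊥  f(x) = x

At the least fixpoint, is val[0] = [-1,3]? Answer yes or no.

no

Trace (12 dequeues):
  [1] u=0 | in [3,3] | out [2,2] | prev ⊥ | push {}
  [2] u=1 | in [-2,2] | out [0,3] | prev [3,3] | push {0}
  [3] u=2 | in [-3,3] | out [-3,3] | prev ⊥ | push {}
  [4] u=3 | in ⊥ | out [-3,3] | ==
  [5] u=4 | in ⊥ | out [-2,2] | ==
  [6] u=5 | in [-3,3] | out [-3,2] | prev ⊥ | push {}
  [7] u=6 | in [-3,3] | out [-3,3] | ==
  [8] u=7 | in [-3,3] | out [-3,3] | prev ⊥ | push {5,6}
  [9] u=0 | in [0,3] | out [-1,2] | prev [2,2] | push {2}
  [10] u=5 | in [-3,3] | out [-3,2] | ==
  [11] u=6 | in [-3,3] | out [-3,3] | ==
  [12] u=2 | in [-3,3] | out [-3,3] | ==

Converged values:
  [0] [-1,2]
  [1] [0,3]
  [2] [-3,3]
  [3] [-3,3]
  [4] [-2,2]
  [5] [-3,2]
  [6] [-3,3]
  [7] [-3,3]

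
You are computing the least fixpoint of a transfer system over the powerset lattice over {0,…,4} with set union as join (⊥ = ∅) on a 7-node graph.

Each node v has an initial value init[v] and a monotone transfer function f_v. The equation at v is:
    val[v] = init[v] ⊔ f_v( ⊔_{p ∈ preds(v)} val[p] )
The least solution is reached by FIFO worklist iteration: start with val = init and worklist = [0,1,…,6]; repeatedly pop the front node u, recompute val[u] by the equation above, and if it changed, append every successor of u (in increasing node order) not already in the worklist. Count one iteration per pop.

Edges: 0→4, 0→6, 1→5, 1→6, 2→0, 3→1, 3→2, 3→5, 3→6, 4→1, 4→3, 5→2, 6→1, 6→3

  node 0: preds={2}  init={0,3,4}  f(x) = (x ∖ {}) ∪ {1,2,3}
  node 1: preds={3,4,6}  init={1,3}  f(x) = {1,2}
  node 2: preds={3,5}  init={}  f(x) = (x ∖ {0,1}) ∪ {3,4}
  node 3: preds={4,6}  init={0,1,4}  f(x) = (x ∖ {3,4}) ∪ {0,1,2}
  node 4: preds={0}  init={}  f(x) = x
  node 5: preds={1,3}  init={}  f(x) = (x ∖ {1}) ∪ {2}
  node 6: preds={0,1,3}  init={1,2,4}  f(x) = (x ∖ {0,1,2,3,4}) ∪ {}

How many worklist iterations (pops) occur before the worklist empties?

Trace (12 dequeues):
  [1] u=0 | in {} | out {0,1,2,3,4} | prev {0,3,4} | push {}
  [2] u=1 | in {0,1,2,4} | out {1,2,3} | prev {1,3} | push {}
  [3] u=2 | in {0,1,4} | out {3,4} | prev {} | push {0}
  [4] u=3 | in {1,2,4} | out {0,1,2,4} | prev {0,1,4} | push {1,2}
  [5] u=4 | in {0,1,2,3,4} | out {0,1,2,3,4} | prev {} | push {3}
  [6] u=5 | in {0,1,2,3,4} | out {0,2,3,4} | prev {} | push {}
  [7] u=6 | in {0,1,2,3,4} | out {1,2,4} | ==
  [8] u=0 | in {3,4} | out {0,1,2,3,4} | ==
  [9] u=1 | in {0,1,2,3,4} | out {1,2,3} | ==
  [10] u=2 | in {0,1,2,3,4} | out {2,3,4} | prev {3,4} | push {0}
  [11] u=3 | in {0,1,2,3,4} | out {0,1,2,4} | ==
  [12] u=0 | in {2,3,4} | out {0,1,2,3,4} | ==

Converged values:
  [0] {0,1,2,3,4}
  [1] {1,2,3}
  [2] {2,3,4}
  [3] {0,1,2,4}
  [4] {0,1,2,3,4}
  [5] {0,2,3,4}
  [6] {1,2,4}

12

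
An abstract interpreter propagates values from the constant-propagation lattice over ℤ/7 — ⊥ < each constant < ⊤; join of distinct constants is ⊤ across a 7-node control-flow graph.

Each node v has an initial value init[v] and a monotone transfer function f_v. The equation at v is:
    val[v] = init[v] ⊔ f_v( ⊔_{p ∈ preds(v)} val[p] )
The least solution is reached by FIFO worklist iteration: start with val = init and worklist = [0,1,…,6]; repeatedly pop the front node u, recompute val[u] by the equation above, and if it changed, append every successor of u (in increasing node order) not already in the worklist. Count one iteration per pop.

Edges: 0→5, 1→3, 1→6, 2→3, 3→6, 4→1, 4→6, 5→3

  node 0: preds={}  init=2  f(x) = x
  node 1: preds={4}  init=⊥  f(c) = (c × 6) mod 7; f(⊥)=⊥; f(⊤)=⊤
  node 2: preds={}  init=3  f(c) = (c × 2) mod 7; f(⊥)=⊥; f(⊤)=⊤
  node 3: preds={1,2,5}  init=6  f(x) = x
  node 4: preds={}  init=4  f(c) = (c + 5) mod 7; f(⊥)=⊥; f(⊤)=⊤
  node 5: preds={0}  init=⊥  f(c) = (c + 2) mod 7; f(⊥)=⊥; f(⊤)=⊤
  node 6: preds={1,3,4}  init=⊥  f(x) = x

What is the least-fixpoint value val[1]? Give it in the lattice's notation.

3

Trace (8 dequeues):
  [1] u=0 | in ⊥ | out 2 | ==
  [2] u=1 | in 4 | out 3 | prev ⊥ | push {}
  [3] u=2 | in ⊥ | out 3 | ==
  [4] u=3 | in 3 | out ⊤ | prev 6 | push {}
  [5] u=4 | in ⊥ | out 4 | ==
  [6] u=5 | in 2 | out 4 | prev ⊥ | push {3}
  [7] u=6 | in ⊤ | out ⊤ | prev ⊥ | push {}
  [8] u=3 | in ⊤ | out ⊤ | ==

Converged values:
  [0] 2
  [1] 3
  [2] 3
  [3] ⊤
  [4] 4
  [5] 4
  [6] ⊤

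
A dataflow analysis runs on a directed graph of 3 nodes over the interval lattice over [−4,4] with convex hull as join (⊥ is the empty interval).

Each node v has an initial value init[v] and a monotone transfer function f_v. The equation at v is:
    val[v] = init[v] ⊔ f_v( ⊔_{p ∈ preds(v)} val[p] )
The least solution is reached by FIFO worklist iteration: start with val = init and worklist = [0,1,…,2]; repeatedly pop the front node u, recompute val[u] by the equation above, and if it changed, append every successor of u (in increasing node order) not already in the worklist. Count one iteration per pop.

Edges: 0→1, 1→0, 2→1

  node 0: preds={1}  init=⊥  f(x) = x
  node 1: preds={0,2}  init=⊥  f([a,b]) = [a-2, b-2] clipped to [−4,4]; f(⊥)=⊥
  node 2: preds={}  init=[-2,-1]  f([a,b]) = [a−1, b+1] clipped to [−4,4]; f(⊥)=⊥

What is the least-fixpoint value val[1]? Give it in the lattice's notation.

Worklist (5 pops):
  #1 pop 0: in=⊥ → ⊥ (no change)
  #2 pop 1: in=[-2,-1] → [-4,-3] (was ⊥); enqueue [0]
  #3 pop 2: in=⊥ → [-2,-1] (no change)
  #4 pop 0: in=[-4,-3] → [-4,-3] (was ⊥); enqueue [1]
  #5 pop 1: in=[-4,-1] → [-4,-3] (no change)

Fixpoint:
  val[0] = [-4,-3]
  val[1] = [-4,-3]
  val[2] = [-2,-1]

[-4,-3]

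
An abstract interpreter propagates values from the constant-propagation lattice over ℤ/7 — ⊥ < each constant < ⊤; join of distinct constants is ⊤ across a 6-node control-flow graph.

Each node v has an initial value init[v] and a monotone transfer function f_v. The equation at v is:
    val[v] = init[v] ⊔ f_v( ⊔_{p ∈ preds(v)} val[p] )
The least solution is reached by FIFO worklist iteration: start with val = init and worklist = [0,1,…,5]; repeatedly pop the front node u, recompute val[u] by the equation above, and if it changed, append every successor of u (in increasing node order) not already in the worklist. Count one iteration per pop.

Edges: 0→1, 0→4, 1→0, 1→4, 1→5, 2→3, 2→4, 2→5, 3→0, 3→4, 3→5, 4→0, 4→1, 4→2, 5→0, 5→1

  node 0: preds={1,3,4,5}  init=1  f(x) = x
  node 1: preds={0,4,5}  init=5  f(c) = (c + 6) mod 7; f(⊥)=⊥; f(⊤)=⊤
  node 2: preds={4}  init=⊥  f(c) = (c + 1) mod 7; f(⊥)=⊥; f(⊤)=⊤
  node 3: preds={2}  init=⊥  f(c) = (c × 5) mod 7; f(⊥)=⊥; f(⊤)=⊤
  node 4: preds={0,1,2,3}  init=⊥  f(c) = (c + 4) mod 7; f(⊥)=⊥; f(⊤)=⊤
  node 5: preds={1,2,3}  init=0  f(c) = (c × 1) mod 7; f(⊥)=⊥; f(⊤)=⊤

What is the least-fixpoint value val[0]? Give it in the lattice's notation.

⊤

Trace (13 dequeues):
  [1] u=0 | in ⊤ | out ⊤ | prev 1 | push {}
  [2] u=1 | in ⊤ | out ⊤ | prev 5 | push {0}
  [3] u=2 | in ⊥ | out ⊥ | ==
  [4] u=3 | in ⊥ | out ⊥ | ==
  [5] u=4 | in ⊤ | out ⊤ | prev ⊥ | push {1,2}
  [6] u=5 | in ⊤ | out ⊤ | prev 0 | push {}
  [7] u=0 | in ⊤ | out ⊤ | ==
  [8] u=1 | in ⊤ | out ⊤ | ==
  [9] u=2 | in ⊤ | out ⊤ | prev ⊥ | push {3,4,5}
  [10] u=3 | in ⊤ | out ⊤ | prev ⊥ | push {0}
  [11] u=4 | in ⊤ | out ⊤ | ==
  [12] u=5 | in ⊤ | out ⊤ | ==
  [13] u=0 | in ⊤ | out ⊤ | ==

Converged values:
  [0] ⊤
  [1] ⊤
  [2] ⊤
  [3] ⊤
  [4] ⊤
  [5] ⊤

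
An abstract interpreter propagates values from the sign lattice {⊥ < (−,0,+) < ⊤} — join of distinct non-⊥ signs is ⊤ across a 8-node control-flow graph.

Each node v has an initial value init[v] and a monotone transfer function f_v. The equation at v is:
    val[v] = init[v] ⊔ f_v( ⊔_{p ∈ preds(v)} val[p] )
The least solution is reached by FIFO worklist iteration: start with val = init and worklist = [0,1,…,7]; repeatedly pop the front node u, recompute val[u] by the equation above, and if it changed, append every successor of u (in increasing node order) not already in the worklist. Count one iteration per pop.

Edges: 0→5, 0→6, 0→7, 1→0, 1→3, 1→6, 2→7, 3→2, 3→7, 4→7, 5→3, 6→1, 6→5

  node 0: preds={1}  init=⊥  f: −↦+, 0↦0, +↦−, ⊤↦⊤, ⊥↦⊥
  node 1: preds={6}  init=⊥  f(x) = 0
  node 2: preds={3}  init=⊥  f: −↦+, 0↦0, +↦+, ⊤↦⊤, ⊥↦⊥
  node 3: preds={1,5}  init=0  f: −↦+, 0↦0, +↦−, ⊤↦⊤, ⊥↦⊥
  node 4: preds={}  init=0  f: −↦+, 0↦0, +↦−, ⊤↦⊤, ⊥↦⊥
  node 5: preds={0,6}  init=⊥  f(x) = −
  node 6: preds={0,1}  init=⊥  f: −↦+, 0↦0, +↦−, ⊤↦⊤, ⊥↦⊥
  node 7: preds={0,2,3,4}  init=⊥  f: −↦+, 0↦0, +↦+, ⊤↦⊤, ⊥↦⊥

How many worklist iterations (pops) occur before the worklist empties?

16

Trace (16 dequeues):
  [1] u=0 | in ⊥ | out ⊥ | ==
  [2] u=1 | in ⊥ | out 0 | prev ⊥ | push {0}
  [3] u=2 | in 0 | out 0 | prev ⊥ | push {}
  [4] u=3 | in 0 | out 0 | ==
  [5] u=4 | in ⊥ | out 0 | ==
  [6] u=5 | in ⊥ | out − | prev ⊥ | push {3}
  [7] u=6 | in 0 | out 0 | prev ⊥ | push {1,5}
  [8] u=7 | in 0 | out 0 | prev ⊥ | push {}
  [9] u=0 | in 0 | out 0 | prev ⊥ | push {6,7}
  [10] u=3 | in ⊤ | out ⊤ | prev 0 | push {2}
  [11] u=1 | in 0 | out 0 | ==
  [12] u=5 | in 0 | out − | ==
  [13] u=6 | in 0 | out 0 | ==
  [14] u=7 | in ⊤ | out ⊤ | prev 0 | push {}
  [15] u=2 | in ⊤ | out ⊤ | prev 0 | push {7}
  [16] u=7 | in ⊤ | out ⊤ | ==

Converged values:
  [0] 0
  [1] 0
  [2] ⊤
  [3] ⊤
  [4] 0
  [5] −
  [6] 0
  [7] ⊤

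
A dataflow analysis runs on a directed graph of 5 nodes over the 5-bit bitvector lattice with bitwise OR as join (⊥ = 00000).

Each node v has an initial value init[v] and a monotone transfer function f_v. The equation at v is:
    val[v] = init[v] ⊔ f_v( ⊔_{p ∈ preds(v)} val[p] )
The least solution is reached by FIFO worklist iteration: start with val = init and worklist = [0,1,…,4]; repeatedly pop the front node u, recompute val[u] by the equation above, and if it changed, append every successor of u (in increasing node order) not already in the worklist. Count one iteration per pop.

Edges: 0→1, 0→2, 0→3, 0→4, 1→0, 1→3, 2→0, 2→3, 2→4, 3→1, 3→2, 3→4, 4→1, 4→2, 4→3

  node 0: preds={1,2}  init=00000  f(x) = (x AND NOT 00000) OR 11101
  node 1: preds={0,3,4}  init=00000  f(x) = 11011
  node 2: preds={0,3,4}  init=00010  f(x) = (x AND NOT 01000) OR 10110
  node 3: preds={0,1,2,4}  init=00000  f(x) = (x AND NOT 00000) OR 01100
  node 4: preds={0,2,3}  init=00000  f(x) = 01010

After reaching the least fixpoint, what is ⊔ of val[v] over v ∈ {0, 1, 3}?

Iteration log — 9 steps:
  step 1. node 0  ⊔preds=00010  new=11111  old=00000  +wl: 
  step 2. node 1  ⊔preds=11111  new=11011  old=00000  +wl: 0
  step 3. node 2  ⊔preds=11111  new=10111  old=00010  +wl: 
  step 4. node 3  ⊔preds=11111  new=11111  old=00000  +wl: 1,2
  step 5. node 4  ⊔preds=11111  new=01010  old=00000  +wl: 3
  step 6. node 0  ⊔preds=11111  new=11111  stable
  step 7. node 1  ⊔preds=11111  new=11011  stable
  step 8. node 2  ⊔preds=11111  new=10111  stable
  step 9. node 3  ⊔preds=11111  new=11111  stable

Least fixpoint reached:
  node 0: 11111
  node 1: 11011
  node 2: 10111
  node 3: 11111
  node 4: 01010

11111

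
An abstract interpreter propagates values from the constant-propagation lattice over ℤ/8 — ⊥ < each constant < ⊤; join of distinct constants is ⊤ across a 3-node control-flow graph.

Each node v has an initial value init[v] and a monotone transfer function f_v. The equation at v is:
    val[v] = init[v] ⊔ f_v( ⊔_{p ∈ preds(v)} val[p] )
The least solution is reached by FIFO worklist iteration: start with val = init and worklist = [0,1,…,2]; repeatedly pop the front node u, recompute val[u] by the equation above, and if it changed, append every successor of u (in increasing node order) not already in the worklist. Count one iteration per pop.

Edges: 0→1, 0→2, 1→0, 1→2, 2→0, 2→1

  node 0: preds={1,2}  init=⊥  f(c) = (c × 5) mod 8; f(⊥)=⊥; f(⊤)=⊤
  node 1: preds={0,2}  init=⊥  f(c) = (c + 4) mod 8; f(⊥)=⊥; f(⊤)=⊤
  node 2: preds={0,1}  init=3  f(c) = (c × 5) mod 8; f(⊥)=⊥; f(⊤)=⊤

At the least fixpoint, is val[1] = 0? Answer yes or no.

Trace (6 dequeues):
  [1] u=0 | in 3 | out 7 | prev ⊥ | push {}
  [2] u=1 | in ⊤ | out ⊤ | prev ⊥ | push {0}
  [3] u=2 | in ⊤ | out ⊤ | prev 3 | push {1}
  [4] u=0 | in ⊤ | out ⊤ | prev 7 | push {2}
  [5] u=1 | in ⊤ | out ⊤ | ==
  [6] u=2 | in ⊤ | out ⊤ | ==

Converged values:
  [0] ⊤
  [1] ⊤
  [2] ⊤

no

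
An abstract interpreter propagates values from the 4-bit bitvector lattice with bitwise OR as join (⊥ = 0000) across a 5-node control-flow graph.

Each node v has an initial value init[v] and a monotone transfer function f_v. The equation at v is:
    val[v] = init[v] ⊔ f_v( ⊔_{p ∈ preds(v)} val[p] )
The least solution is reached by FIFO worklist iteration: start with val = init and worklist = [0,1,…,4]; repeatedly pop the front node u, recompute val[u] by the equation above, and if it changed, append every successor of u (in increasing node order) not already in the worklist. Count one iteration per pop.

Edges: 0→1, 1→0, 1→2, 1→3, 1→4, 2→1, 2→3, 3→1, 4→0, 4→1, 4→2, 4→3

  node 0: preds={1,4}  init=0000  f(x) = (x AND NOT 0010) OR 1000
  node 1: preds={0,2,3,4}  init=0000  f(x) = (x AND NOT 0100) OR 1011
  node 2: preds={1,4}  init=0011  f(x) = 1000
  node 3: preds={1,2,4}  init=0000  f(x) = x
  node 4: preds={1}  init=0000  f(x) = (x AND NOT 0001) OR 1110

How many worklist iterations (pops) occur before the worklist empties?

10

Trace (10 dequeues):
  [1] u=0 | in 0000 | out 1000 | prev 0000 | push {}
  [2] u=1 | in 1011 | out 1011 | prev 0000 | push {0}
  [3] u=2 | in 1011 | out 1011 | prev 0011 | push {1}
  [4] u=3 | in 1011 | out 1011 | prev 0000 | push {}
  [5] u=4 | in 1011 | out 1110 | prev 0000 | push {2,3}
  [6] u=0 | in 1111 | out 1101 | prev 1000 | push {}
  [7] u=1 | in 1111 | out 1011 | ==
  [8] u=2 | in 1111 | out 1011 | ==
  [9] u=3 | in 1111 | out 1111 | prev 1011 | push {1}
  [10] u=1 | in 1111 | out 1011 | ==

Converged values:
  [0] 1101
  [1] 1011
  [2] 1011
  [3] 1111
  [4] 1110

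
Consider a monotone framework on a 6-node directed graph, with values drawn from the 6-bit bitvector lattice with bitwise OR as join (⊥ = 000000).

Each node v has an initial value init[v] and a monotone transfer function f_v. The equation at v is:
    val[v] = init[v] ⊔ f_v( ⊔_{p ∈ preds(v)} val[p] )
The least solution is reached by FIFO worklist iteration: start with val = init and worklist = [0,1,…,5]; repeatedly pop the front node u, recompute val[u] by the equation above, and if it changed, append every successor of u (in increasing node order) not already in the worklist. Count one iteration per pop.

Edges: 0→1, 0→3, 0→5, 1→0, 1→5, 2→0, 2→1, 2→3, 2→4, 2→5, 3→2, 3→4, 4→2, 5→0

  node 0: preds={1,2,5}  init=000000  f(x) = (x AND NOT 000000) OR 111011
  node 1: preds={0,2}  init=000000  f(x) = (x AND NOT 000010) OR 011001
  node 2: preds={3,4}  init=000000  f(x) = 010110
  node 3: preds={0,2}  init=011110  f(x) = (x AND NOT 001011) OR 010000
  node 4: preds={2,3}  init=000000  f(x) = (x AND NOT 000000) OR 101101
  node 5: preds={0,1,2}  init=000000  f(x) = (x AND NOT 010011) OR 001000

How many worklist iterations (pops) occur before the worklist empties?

12

Worklist (12 pops):
  #1 pop 0: in=000000 → 111011 (was 000000); enqueue []
  #2 pop 1: in=111011 → 111001 (was 000000); enqueue [0]
  #3 pop 2: in=011110 → 010110 (was 000000); enqueue [1]
  #4 pop 3: in=111111 → 111110 (was 011110); enqueue [2]
  #5 pop 4: in=111110 → 111111 (was 000000); enqueue []
  #6 pop 5: in=111111 → 101100 (was 000000); enqueue []
  #7 pop 0: in=111111 → 111111 (was 111011); enqueue [3,5]
  #8 pop 1: in=111111 → 111101 (was 111001); enqueue [0]
  #9 pop 2: in=111111 → 010110 (no change)
  #10 pop 3: in=111111 → 111110 (no change)
  #11 pop 5: in=111111 → 101100 (no change)
  #12 pop 0: in=111111 → 111111 (no change)

Fixpoint:
  val[0] = 111111
  val[1] = 111101
  val[2] = 010110
  val[3] = 111110
  val[4] = 111111
  val[5] = 101100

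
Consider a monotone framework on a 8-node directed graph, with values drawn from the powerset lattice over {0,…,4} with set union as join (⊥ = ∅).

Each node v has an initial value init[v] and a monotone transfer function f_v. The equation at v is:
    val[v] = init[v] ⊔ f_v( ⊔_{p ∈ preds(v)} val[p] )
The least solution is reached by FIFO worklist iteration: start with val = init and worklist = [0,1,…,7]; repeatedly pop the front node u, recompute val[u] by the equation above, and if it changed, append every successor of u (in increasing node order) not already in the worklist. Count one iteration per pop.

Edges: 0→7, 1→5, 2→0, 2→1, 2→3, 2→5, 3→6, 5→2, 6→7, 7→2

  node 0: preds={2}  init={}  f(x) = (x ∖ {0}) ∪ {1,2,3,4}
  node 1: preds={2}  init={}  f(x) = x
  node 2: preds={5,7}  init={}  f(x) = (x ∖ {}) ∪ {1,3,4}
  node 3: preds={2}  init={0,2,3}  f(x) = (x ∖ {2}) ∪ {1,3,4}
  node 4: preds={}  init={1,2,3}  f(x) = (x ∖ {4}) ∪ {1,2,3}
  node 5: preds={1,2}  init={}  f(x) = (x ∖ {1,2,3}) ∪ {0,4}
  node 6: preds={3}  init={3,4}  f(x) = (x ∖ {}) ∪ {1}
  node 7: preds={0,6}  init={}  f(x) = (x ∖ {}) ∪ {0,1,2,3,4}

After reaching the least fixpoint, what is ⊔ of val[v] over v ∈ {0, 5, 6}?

Worklist (16 pops):
  #1 pop 0: in={} → {1,2,3,4} (was {}); enqueue []
  #2 pop 1: in={} → {} (no change)
  #3 pop 2: in={} → {1,3,4} (was {}); enqueue [0,1]
  #4 pop 3: in={1,3,4} → {0,1,2,3,4} (was {0,2,3}); enqueue []
  #5 pop 4: in={} → {1,2,3} (no change)
  #6 pop 5: in={1,3,4} → {0,4} (was {}); enqueue [2]
  #7 pop 6: in={0,1,2,3,4} → {0,1,2,3,4} (was {3,4}); enqueue []
  #8 pop 7: in={0,1,2,3,4} → {0,1,2,3,4} (was {}); enqueue []
  #9 pop 0: in={1,3,4} → {1,2,3,4} (no change)
  #10 pop 1: in={1,3,4} → {1,3,4} (was {}); enqueue [5]
  #11 pop 2: in={0,1,2,3,4} → {0,1,2,3,4} (was {1,3,4}); enqueue [0,1,3]
  #12 pop 5: in={0,1,2,3,4} → {0,4} (no change)
  #13 pop 0: in={0,1,2,3,4} → {1,2,3,4} (no change)
  #14 pop 1: in={0,1,2,3,4} → {0,1,2,3,4} (was {1,3,4}); enqueue [5]
  #15 pop 3: in={0,1,2,3,4} → {0,1,2,3,4} (no change)
  #16 pop 5: in={0,1,2,3,4} → {0,4} (no change)

Fixpoint:
  val[0] = {1,2,3,4}
  val[1] = {0,1,2,3,4}
  val[2] = {0,1,2,3,4}
  val[3] = {0,1,2,3,4}
  val[4] = {1,2,3}
  val[5] = {0,4}
  val[6] = {0,1,2,3,4}
  val[7] = {0,1,2,3,4}

{0,1,2,3,4}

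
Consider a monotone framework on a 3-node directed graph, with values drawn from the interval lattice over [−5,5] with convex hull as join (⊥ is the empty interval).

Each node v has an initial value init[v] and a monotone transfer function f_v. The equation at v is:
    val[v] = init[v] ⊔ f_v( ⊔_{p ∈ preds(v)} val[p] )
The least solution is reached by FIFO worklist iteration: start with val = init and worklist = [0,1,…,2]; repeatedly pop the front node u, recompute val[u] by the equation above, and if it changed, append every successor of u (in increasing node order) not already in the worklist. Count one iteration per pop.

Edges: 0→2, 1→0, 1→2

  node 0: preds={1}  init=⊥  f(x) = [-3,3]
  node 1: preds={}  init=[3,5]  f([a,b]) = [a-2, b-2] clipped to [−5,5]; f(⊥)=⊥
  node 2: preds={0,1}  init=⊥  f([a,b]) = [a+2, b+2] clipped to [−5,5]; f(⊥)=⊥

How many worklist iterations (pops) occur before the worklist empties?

3

Iteration log — 3 steps:
  step 1. node 0  ⊔preds=[3,5]  new=[-3,3]  old=⊥  +wl: 
  step 2. node 1  ⊔preds=⊥  new=[3,5]  stable
  step 3. node 2  ⊔preds=[-3,5]  new=[-1,5]  old=⊥  +wl: 

Least fixpoint reached:
  node 0: [-3,3]
  node 1: [3,5]
  node 2: [-1,5]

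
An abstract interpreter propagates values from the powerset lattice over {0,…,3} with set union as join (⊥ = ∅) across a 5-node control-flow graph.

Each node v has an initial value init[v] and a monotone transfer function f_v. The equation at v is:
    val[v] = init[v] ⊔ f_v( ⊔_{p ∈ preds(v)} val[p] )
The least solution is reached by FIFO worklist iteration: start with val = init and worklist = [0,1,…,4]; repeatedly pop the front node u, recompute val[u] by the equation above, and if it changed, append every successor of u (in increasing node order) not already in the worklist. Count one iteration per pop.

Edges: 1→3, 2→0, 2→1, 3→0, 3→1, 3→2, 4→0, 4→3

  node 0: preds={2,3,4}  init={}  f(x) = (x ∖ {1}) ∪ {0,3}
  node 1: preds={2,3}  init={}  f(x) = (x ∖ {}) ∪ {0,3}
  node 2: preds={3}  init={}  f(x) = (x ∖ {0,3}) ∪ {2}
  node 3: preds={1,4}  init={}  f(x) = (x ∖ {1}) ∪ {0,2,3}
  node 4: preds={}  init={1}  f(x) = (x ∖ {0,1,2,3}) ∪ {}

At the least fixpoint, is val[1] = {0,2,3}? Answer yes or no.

yes

Iteration log — 9 steps:
  step 1. node 0  ⊔preds={1}  new={0,3}  old={}  +wl: 
  step 2. node 1  ⊔preds={}  new={0,3}  old={}  +wl: 
  step 3. node 2  ⊔preds={}  new={2}  old={}  +wl: 0,1
  step 4. node 3  ⊔preds={0,1,3}  new={0,2,3}  old={}  +wl: 2
  step 5. node 4  ⊔preds={}  new={1}  stable
  step 6. node 0  ⊔preds={0,1,2,3}  new={0,2,3}  old={0,3}  +wl: 
  step 7. node 1  ⊔preds={0,2,3}  new={0,2,3}  old={0,3}  +wl: 3
  step 8. node 2  ⊔preds={0,2,3}  new={2}  stable
  step 9. node 3  ⊔preds={0,1,2,3}  new={0,2,3}  stable

Least fixpoint reached:
  node 0: {0,2,3}
  node 1: {0,2,3}
  node 2: {2}
  node 3: {0,2,3}
  node 4: {1}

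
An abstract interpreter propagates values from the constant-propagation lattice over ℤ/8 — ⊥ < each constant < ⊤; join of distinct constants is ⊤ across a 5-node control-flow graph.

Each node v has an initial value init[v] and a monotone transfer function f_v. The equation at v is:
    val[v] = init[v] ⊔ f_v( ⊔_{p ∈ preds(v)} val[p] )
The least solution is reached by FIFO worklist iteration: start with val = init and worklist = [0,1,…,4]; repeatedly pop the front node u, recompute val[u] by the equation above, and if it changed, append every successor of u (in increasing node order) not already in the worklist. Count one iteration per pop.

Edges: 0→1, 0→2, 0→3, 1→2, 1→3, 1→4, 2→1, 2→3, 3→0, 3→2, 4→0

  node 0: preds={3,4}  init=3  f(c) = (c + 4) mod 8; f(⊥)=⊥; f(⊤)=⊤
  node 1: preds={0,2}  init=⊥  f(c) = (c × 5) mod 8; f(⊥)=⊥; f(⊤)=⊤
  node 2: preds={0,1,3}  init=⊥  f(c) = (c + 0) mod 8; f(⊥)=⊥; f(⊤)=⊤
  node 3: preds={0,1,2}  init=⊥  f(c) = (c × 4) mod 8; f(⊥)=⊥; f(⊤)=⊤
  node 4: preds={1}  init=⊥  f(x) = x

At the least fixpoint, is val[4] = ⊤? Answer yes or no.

Trace (12 dequeues):
  [1] u=0 | in ⊥ | out 3 | ==
  [2] u=1 | in 3 | out 7 | prev ⊥ | push {}
  [3] u=2 | in ⊤ | out ⊤ | prev ⊥ | push {1}
  [4] u=3 | in ⊤ | out ⊤ | prev ⊥ | push {0,2}
  [5] u=4 | in 7 | out 7 | prev ⊥ | push {}
  [6] u=1 | in ⊤ | out ⊤ | prev 7 | push {3,4}
  [7] u=0 | in ⊤ | out ⊤ | prev 3 | push {1}
  [8] u=2 | in ⊤ | out ⊤ | ==
  [9] u=3 | in ⊤ | out ⊤ | ==
  [10] u=4 | in ⊤ | out ⊤ | prev 7 | push {0}
  [11] u=1 | in ⊤ | out ⊤ | ==
  [12] u=0 | in ⊤ | out ⊤ | ==

Converged values:
  [0] ⊤
  [1] ⊤
  [2] ⊤
  [3] ⊤
  [4] ⊤

yes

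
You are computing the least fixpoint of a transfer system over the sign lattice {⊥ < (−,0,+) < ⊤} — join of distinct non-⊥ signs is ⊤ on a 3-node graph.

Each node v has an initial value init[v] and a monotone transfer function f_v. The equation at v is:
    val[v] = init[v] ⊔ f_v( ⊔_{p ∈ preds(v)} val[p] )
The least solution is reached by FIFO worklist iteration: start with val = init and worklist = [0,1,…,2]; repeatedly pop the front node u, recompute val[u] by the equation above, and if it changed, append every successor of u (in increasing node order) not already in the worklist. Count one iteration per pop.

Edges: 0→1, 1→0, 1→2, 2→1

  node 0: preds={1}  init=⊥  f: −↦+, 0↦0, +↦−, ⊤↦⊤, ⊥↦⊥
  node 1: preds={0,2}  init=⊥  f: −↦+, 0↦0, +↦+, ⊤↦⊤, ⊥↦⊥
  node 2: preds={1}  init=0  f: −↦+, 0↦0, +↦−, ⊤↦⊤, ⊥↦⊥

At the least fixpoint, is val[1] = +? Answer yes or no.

Worklist (5 pops):
  #1 pop 0: in=⊥ → ⊥ (no change)
  #2 pop 1: in=0 → 0 (was ⊥); enqueue [0]
  #3 pop 2: in=0 → 0 (no change)
  #4 pop 0: in=0 → 0 (was ⊥); enqueue [1]
  #5 pop 1: in=0 → 0 (no change)

Fixpoint:
  val[0] = 0
  val[1] = 0
  val[2] = 0

no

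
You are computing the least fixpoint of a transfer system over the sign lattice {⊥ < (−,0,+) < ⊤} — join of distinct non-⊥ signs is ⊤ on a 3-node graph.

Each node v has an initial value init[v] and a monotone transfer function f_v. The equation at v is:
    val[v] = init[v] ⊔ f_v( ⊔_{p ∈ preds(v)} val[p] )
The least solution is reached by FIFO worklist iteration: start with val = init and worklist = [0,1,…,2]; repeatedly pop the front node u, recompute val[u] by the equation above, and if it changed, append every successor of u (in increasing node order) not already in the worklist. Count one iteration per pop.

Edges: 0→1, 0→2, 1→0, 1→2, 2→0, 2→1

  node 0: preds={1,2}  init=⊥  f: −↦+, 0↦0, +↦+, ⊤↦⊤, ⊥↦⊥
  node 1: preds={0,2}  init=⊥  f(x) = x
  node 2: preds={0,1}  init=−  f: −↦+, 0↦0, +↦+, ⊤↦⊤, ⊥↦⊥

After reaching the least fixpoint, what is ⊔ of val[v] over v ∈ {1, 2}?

Iteration log — 6 steps:
  step 1. node 0  ⊔preds=−  new=+  old=⊥  +wl: 
  step 2. node 1  ⊔preds=⊤  new=⊤  old=⊥  +wl: 0
  step 3. node 2  ⊔preds=⊤  new=⊤  old=−  +wl: 1
  step 4. node 0  ⊔preds=⊤  new=⊤  old=+  +wl: 2
  step 5. node 1  ⊔preds=⊤  new=⊤  stable
  step 6. node 2  ⊔preds=⊤  new=⊤  stable

Least fixpoint reached:
  node 0: ⊤
  node 1: ⊤
  node 2: ⊤

⊤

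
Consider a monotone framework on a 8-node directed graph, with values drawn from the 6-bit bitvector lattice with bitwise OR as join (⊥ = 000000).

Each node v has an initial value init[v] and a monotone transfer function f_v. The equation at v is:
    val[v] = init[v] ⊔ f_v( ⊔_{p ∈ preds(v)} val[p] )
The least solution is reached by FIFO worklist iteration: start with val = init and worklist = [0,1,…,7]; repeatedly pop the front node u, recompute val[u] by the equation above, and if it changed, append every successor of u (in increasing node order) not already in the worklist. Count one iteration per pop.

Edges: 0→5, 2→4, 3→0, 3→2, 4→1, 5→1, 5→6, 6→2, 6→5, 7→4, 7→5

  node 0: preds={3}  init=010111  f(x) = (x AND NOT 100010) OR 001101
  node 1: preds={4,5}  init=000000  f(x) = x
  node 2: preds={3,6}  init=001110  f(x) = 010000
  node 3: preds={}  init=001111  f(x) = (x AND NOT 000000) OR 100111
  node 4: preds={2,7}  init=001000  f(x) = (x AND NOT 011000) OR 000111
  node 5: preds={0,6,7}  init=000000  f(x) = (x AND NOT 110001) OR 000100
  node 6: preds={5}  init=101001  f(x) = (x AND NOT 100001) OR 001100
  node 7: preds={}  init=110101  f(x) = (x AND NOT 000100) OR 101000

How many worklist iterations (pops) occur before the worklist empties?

Worklist (13 pops):
  #1 pop 0: in=001111 → 011111 (was 010111); enqueue []
  #2 pop 1: in=001000 → 001000 (was 000000); enqueue []
  #3 pop 2: in=101111 → 011110 (was 001110); enqueue []
  #4 pop 3: in=000000 → 101111 (was 001111); enqueue [0,2]
  #5 pop 4: in=111111 → 101111 (was 001000); enqueue [1]
  #6 pop 5: in=111111 → 001110 (was 000000); enqueue []
  #7 pop 6: in=001110 → 101111 (was 101001); enqueue [5]
  #8 pop 7: in=000000 → 111101 (was 110101); enqueue [4]
  #9 pop 0: in=101111 → 011111 (no change)
  #10 pop 2: in=101111 → 011110 (no change)
  #11 pop 1: in=101111 → 101111 (was 001000); enqueue []
  #12 pop 5: in=111111 → 001110 (no change)
  #13 pop 4: in=111111 → 101111 (no change)

Fixpoint:
  val[0] = 011111
  val[1] = 101111
  val[2] = 011110
  val[3] = 101111
  val[4] = 101111
  val[5] = 001110
  val[6] = 101111
  val[7] = 111101

13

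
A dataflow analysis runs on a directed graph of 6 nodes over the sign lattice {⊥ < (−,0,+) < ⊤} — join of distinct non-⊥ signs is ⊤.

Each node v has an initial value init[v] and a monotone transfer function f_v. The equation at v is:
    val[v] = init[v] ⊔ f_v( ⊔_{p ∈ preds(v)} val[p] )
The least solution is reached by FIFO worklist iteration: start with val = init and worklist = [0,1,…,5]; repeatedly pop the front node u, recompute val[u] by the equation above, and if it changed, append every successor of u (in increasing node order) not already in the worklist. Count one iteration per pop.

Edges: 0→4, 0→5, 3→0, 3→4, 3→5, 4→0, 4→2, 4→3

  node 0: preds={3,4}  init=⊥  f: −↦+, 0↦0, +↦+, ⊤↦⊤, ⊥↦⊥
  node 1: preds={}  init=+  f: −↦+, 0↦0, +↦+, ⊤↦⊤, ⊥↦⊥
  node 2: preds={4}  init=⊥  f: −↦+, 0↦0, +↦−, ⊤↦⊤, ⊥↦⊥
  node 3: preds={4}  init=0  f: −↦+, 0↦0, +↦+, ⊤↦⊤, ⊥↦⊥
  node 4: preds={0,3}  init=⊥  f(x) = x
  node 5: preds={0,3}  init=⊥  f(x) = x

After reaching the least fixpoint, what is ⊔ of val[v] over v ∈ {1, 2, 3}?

⊤

Trace (9 dequeues):
  [1] u=0 | in 0 | out 0 | prev ⊥ | push {}
  [2] u=1 | in ⊥ | out + | ==
  [3] u=2 | in ⊥ | out ⊥ | ==
  [4] u=3 | in ⊥ | out 0 | ==
  [5] u=4 | in 0 | out 0 | prev ⊥ | push {0,2,3}
  [6] u=5 | in 0 | out 0 | prev ⊥ | push {}
  [7] u=0 | in 0 | out 0 | ==
  [8] u=2 | in 0 | out 0 | prev ⊥ | push {}
  [9] u=3 | in 0 | out 0 | ==

Converged values:
  [0] 0
  [1] +
  [2] 0
  [3] 0
  [4] 0
  [5] 0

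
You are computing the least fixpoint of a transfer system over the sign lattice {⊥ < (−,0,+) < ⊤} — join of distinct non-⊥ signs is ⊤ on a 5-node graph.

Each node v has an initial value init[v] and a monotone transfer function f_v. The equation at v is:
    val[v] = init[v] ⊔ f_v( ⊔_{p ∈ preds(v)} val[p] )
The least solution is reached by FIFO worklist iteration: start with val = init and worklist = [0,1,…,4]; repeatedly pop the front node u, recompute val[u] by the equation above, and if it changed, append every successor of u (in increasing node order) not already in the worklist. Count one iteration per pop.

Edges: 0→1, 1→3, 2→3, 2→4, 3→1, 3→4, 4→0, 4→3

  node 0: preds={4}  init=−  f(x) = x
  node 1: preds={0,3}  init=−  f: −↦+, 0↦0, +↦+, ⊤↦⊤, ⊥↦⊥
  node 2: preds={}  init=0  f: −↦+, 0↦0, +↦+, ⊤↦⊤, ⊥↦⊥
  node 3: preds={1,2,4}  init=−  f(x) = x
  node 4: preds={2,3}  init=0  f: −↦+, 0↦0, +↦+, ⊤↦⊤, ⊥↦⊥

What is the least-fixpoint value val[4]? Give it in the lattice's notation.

⊤

Iteration log — 8 steps:
  step 1. node 0  ⊔preds=0  new=⊤  old=−  +wl: 
  step 2. node 1  ⊔preds=⊤  new=⊤  old=−  +wl: 
  step 3. node 2  ⊔preds=⊥  new=0  stable
  step 4. node 3  ⊔preds=⊤  new=⊤  old=−  +wl: 1
  step 5. node 4  ⊔preds=⊤  new=⊤  old=0  +wl: 0,3
  step 6. node 1  ⊔preds=⊤  new=⊤  stable
  step 7. node 0  ⊔preds=⊤  new=⊤  stable
  step 8. node 3  ⊔preds=⊤  new=⊤  stable

Least fixpoint reached:
  node 0: ⊤
  node 1: ⊤
  node 2: 0
  node 3: ⊤
  node 4: ⊤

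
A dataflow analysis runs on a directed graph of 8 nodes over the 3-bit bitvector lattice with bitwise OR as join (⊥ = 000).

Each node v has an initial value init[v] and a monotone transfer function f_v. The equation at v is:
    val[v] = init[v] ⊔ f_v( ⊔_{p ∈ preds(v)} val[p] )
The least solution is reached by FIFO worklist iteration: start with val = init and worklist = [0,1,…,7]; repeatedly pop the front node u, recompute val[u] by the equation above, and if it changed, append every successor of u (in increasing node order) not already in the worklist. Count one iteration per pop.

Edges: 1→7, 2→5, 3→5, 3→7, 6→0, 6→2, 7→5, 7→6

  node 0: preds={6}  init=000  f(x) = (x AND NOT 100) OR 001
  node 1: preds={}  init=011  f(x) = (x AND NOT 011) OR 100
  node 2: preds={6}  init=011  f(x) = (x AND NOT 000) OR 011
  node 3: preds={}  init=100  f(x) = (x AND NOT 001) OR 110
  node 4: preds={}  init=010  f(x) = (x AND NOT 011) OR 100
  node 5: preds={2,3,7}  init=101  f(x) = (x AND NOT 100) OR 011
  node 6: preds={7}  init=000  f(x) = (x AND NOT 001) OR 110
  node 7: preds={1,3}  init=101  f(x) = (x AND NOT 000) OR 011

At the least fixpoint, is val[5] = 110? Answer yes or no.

Trace (12 dequeues):
  [1] u=0 | in 000 | out 001 | prev 000 | push {}
  [2] u=1 | in 000 | out 111 | prev 011 | push {}
  [3] u=2 | in 000 | out 011 | ==
  [4] u=3 | in 000 | out 110 | prev 100 | push {}
  [5] u=4 | in 000 | out 110 | prev 010 | push {}
  [6] u=5 | in 111 | out 111 | prev 101 | push {}
  [7] u=6 | in 101 | out 110 | prev 000 | push {0,2}
  [8] u=7 | in 111 | out 111 | prev 101 | push {5,6}
  [9] u=0 | in 110 | out 011 | prev 001 | push {}
  [10] u=2 | in 110 | out 111 | prev 011 | push {}
  [11] u=5 | in 111 | out 111 | ==
  [12] u=6 | in 111 | out 110 | ==

Converged values:
  [0] 011
  [1] 111
  [2] 111
  [3] 110
  [4] 110
  [5] 111
  [6] 110
  [7] 111

no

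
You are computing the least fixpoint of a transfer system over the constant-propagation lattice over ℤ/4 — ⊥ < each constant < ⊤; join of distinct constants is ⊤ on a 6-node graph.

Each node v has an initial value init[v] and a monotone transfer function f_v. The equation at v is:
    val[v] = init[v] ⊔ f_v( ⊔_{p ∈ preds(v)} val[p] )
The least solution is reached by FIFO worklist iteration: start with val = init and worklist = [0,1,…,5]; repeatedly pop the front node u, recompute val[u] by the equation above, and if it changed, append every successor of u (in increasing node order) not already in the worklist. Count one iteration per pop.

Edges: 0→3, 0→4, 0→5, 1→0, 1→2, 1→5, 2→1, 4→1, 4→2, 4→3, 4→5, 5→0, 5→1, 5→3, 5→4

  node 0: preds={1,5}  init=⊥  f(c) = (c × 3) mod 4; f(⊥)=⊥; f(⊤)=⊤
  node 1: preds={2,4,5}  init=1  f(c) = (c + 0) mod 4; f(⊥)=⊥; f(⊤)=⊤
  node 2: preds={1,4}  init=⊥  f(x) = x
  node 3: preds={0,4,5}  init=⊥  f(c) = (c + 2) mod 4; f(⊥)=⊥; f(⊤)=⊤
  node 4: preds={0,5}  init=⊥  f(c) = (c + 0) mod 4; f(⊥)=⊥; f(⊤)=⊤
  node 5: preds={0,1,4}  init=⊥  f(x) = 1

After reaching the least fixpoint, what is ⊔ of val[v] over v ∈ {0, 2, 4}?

Iteration log — 15 steps:
  step 1. node 0  ⊔preds=1  new=3  old=⊥  +wl: 
  step 2. node 1  ⊔preds=⊥  new=1  stable
  step 3. node 2  ⊔preds=1  new=1  old=⊥  +wl: 1
  step 4. node 3  ⊔preds=3  new=1  old=⊥  +wl: 
  step 5. node 4  ⊔preds=3  new=3  old=⊥  +wl: 2,3
  step 6. node 5  ⊔preds=⊤  new=1  old=⊥  +wl: 0,4
  step 7. node 1  ⊔preds=⊤  new=⊤  old=1  +wl: 5
  step 8. node 2  ⊔preds=⊤  new=⊤  old=1  +wl: 1
  step 9. node 3  ⊔preds=⊤  new=⊤  old=1  +wl: 
  step 10. node 0  ⊔preds=⊤  new=⊤  old=3  +wl: 3
  step 11. node 4  ⊔preds=⊤  new=⊤  old=3  +wl: 2
  step 12. node 5  ⊔preds=⊤  new=1  stable
  step 13. node 1  ⊔preds=⊤  new=⊤  stable
  step 14. node 3  ⊔preds=⊤  new=⊤  stable
  step 15. node 2  ⊔preds=⊤  new=⊤  stable

Least fixpoint reached:
  node 0: ⊤
  node 1: ⊤
  node 2: ⊤
  node 3: ⊤
  node 4: ⊤
  node 5: 1

⊤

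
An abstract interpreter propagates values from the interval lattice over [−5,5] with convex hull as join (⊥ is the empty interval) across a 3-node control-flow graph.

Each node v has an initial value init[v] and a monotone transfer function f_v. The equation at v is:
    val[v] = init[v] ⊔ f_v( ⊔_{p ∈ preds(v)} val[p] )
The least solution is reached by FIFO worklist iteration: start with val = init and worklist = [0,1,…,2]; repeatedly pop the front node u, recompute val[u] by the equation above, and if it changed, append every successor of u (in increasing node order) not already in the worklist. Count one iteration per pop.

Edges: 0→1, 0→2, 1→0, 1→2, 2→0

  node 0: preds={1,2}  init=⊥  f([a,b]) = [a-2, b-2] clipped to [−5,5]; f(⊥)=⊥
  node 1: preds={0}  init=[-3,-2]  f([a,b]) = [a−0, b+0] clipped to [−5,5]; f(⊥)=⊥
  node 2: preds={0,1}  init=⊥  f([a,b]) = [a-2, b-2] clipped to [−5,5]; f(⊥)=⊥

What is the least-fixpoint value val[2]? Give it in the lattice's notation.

[-5,-4]

Trace (4 dequeues):
  [1] u=0 | in [-3,-2] | out [-5,-4] | prev ⊥ | push {}
  [2] u=1 | in [-5,-4] | out [-5,-2] | prev [-3,-2] | push {0}
  [3] u=2 | in [-5,-2] | out [-5,-4] | prev ⊥ | push {}
  [4] u=0 | in [-5,-2] | out [-5,-4] | ==

Converged values:
  [0] [-5,-4]
  [1] [-5,-2]
  [2] [-5,-4]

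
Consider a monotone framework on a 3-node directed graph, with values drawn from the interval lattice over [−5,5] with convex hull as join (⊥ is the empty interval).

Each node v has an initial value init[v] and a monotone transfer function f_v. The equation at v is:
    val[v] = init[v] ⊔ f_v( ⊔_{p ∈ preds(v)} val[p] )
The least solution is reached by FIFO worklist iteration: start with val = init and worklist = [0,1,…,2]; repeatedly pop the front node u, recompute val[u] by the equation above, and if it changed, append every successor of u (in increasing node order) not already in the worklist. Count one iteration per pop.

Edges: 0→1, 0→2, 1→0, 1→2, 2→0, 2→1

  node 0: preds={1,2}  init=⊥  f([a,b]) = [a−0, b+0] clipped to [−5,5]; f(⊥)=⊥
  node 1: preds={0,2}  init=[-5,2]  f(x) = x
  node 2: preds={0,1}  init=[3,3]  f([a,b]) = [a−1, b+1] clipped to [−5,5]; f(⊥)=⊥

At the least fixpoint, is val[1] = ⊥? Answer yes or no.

Iteration log — 10 steps:
  step 1. node 0  ⊔preds=[-5,3]  new=[-5,3]  old=⊥  +wl: 
  step 2. node 1  ⊔preds=[-5,3]  new=[-5,3]  old=[-5,2]  +wl: 0
  step 3. node 2  ⊔preds=[-5,3]  new=[-5,4]  old=[3,3]  +wl: 1
  step 4. node 0  ⊔preds=[-5,4]  new=[-5,4]  old=[-5,3]  +wl: 2
  step 5. node 1  ⊔preds=[-5,4]  new=[-5,4]  old=[-5,3]  +wl: 0
  step 6. node 2  ⊔preds=[-5,4]  new=[-5,5]  old=[-5,4]  +wl: 1
  step 7. node 0  ⊔preds=[-5,5]  new=[-5,5]  old=[-5,4]  +wl: 2
  step 8. node 1  ⊔preds=[-5,5]  new=[-5,5]  old=[-5,4]  +wl: 0
  step 9. node 2  ⊔preds=[-5,5]  new=[-5,5]  stable
  step 10. node 0  ⊔preds=[-5,5]  new=[-5,5]  stable

Least fixpoint reached:
  node 0: [-5,5]
  node 1: [-5,5]
  node 2: [-5,5]

no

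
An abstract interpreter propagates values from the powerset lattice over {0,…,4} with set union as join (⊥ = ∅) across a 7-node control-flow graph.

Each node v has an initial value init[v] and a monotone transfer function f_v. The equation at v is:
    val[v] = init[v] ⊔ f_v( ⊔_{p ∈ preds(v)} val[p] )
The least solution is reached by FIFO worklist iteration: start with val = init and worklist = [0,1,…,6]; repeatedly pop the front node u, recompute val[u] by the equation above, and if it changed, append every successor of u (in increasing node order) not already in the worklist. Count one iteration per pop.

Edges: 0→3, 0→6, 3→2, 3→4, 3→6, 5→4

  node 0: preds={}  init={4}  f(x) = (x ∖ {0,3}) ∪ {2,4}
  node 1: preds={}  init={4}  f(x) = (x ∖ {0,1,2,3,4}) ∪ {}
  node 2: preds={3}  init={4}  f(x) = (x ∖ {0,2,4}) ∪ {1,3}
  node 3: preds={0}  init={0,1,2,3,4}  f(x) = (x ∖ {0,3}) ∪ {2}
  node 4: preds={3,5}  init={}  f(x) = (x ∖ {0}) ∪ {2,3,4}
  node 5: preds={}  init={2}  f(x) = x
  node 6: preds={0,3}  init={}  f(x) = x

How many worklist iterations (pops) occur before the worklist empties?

Iteration log — 7 steps:
  step 1. node 0  ⊔preds={}  new={2,4}  old={4}  +wl: 
  step 2. node 1  ⊔preds={}  new={4}  stable
  step 3. node 2  ⊔preds={0,1,2,3,4}  new={1,3,4}  old={4}  +wl: 
  step 4. node 3  ⊔preds={2,4}  new={0,1,2,3,4}  stable
  step 5. node 4  ⊔preds={0,1,2,3,4}  new={1,2,3,4}  old={}  +wl: 
  step 6. node 5  ⊔preds={}  new={2}  stable
  step 7. node 6  ⊔preds={0,1,2,3,4}  new={0,1,2,3,4}  old={}  +wl: 

Least fixpoint reached:
  node 0: {2,4}
  node 1: {4}
  node 2: {1,3,4}
  node 3: {0,1,2,3,4}
  node 4: {1,2,3,4}
  node 5: {2}
  node 6: {0,1,2,3,4}

7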